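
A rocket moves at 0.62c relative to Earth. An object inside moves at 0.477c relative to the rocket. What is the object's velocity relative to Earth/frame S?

u = (u' + v)/(1 + u'v/c²)
Numerator: 0.477 + 0.62 = 1.097
Denominator: 1 + 0.29574 = 1.29574
u = 1.097/1.29574 = 0.8466c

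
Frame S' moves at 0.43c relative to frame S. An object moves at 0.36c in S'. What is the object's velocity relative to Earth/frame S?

u = (u' + v)/(1 + u'v/c²)
Numerator: 0.36 + 0.43 = 0.79
Denominator: 1 + 0.1548 = 1.1548
u = 0.79/1.1548 = 0.6841c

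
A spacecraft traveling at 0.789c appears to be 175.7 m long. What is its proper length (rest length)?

Contracted length L = 175.7 m
γ = 1/√(1 - 0.789²) = 1.628
L₀ = γL = 1.628 × 175.7 = 286.0 m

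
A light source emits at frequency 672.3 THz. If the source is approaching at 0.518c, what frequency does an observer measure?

β = v/c = 0.518
(1+β)/(1-β) = 1.518/0.482 = 3.149
Doppler factor = √(3.149) = 1.775
f_obs = 672.3 × 1.775 = 1193 THz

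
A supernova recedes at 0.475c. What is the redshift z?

β = 0.475
(1+β)/(1-β) = 1.475/0.525 = 2.8095
√(2.8095) = 1.6762
z = 1.6762 - 1 = 0.6762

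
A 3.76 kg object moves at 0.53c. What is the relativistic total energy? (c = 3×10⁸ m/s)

γ = 1/√(1 - 0.53²) = 1.17925
mc² = 3.76 × (3×10⁸)² = 3.384×10¹⁷ J
E = γmc² = 1.17925 × 3.384×10¹⁷ = 3.991×10¹⁷ J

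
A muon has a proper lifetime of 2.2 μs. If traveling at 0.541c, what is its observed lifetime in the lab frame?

Proper lifetime τ₀ = 2.2 μs
γ = 1/√(1 - 0.541²) = 1.189
τ = γτ₀ = 1.189 × 2.2 μs = 2.616 μs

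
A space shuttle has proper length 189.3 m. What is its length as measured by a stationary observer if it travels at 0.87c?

Proper length L₀ = 189.3 m
γ = 1/√(1 - 0.87²) = 2.0282
L = L₀/γ = 189.3/2.0282 = 93.33 m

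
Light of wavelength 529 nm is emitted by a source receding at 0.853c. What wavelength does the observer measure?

β = 0.853
Wavelength Doppler factor = √(1.853/0.147) = √(12.605) = 3.550
λ_obs = 529 × 3.550 = 1878 nm (redshift)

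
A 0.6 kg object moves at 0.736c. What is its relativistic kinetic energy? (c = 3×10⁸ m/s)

γ = 1/√(1 - 0.736²) = 1.47715
γ - 1 = 0.47715
KE = (γ-1)mc² = 0.47715 × 0.6 × (3×10⁸)² = 2.577×10¹⁶ J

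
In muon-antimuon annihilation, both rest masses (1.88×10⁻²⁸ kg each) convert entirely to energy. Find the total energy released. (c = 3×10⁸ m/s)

Both particles have the same rest mass, so total mass = 2m
E = 2m·c² = 2 × 1.88×10⁻²⁸ × (3×10⁸)²
= 2 × 1.88×10⁻²⁸ × 9×10¹⁶
= 3.384×10⁻¹¹ J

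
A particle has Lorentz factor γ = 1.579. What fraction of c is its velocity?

From γ = 1/√(1 - v²/c²):
1/γ² = 1/1.579² = 0.4011
v²/c² = 1 - 0.4011 = 0.5989
v/c = √(0.5989) = 0.7739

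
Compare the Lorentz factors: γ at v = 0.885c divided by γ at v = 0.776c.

γ₁ = 1/√(1 - 0.885²) = 2.148
γ₂ = 1/√(1 - 0.776²) = 1.585
γ₁/γ₂ = 2.148/1.585 = 1.355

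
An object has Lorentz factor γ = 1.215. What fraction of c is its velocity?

From γ = 1/√(1 - v²/c²):
1/γ² = 1/1.215² = 0.6774
v²/c² = 1 - 0.6774 = 0.3226
v/c = √(0.3226) = 0.5680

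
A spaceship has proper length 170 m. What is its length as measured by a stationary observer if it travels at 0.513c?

Proper length L₀ = 170 m
γ = 1/√(1 - 0.513²) = 1.165
L = L₀/γ = 170/1.165 = 145.9 m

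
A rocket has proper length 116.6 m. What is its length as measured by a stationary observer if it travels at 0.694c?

Proper length L₀ = 116.6 m
γ = 1/√(1 - 0.694²) = 1.389
L = L₀/γ = 116.6/1.389 = 83.95 m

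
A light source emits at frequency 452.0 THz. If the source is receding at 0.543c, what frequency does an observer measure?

β = v/c = 0.543
(1-β)/(1+β) = 0.457/1.543 = 0.2962
Doppler factor = √(0.2962) = 0.5442
f_obs = 452.0 × 0.5442 = 246.0 THz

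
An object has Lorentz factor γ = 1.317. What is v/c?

From γ = 1/√(1 - v²/c²):
1/γ² = 1/1.317² = 0.57654
v²/c² = 1 - 0.57654 = 0.42346
v/c = √(0.42346) = 0.6507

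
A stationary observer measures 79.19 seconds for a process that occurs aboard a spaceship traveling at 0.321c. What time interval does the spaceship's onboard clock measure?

Dilated time Δt = 79.19 seconds
γ = 1/√(1 - 0.321²) = 1.0559
Δt₀ = Δt/γ = 79.19/1.0559 = 75.00 seconds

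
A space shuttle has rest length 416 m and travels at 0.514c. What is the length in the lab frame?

Proper length L₀ = 416 m
γ = 1/√(1 - 0.514²) = 1.166
L = L₀/γ = 416/1.166 = 356.8 m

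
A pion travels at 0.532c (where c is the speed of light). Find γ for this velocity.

v/c = 0.532, so (v/c)² = 0.283024
1 - (v/c)² = 0.716976
γ = 1/√(0.716976) = 1.181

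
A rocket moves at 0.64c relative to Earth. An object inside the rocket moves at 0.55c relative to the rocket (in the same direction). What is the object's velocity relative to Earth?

u = (u' + v)/(1 + u'v/c²)
Numerator: 0.55 + 0.64 = 1.19
Denominator: 1 + 0.352 = 1.352
u = 1.19/1.352 = 0.8802c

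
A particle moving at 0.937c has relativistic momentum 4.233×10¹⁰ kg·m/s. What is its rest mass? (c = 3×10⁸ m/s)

γ = 1/√(1 - 0.937²) = 2.863
v = 0.937 × 3×10⁸ = 2.811×10⁸ m/s
m = p/(γv) = 4.233×10¹⁰/(2.863 × 2.811×10⁸) = 52.60 kg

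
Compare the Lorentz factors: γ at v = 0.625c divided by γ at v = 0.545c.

γ₁ = 1/√(1 - 0.625²) = 1.281
γ₂ = 1/√(1 - 0.545²) = 1.193
γ₁/γ₂ = 1.281/1.193 = 1.074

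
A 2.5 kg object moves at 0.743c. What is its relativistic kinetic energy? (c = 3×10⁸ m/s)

γ = 1/√(1 - 0.743²) = 1.4941
γ - 1 = 0.4941
KE = (γ-1)mc² = 0.4941 × 2.5 × (3×10⁸)² = 1.112×10¹⁷ J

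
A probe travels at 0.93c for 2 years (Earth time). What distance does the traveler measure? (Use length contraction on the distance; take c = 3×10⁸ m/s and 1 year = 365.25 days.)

Earth distance: d = v × t = 0.93c × 2 yr = 1.761×10¹⁶ m
γ = 2.721
d' = d/γ = 1.761×10¹⁶/2.721 = 6.472×10¹⁵ m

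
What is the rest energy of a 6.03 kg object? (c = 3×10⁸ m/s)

c² = (3×10⁸)² = 9.000×10¹⁶ m²/s²
E₀ = mc² = 6.03 × 9.000×10¹⁶ = 5.427×10¹⁷ J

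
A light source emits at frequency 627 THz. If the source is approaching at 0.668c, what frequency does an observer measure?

β = v/c = 0.668
(1+β)/(1-β) = 1.668/0.332 = 5.024
Doppler factor = √(5.024) = 2.241
f_obs = 627 × 2.241 = 1405 THz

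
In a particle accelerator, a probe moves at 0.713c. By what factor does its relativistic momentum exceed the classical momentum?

p_rel = γmv, p_class = mv
Ratio = γ = 1/√(1 - 0.713²)
= 1/√(0.491631) = 1.426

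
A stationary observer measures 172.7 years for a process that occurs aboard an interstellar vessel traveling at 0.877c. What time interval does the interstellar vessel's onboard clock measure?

Dilated time Δt = 172.7 years
γ = 1/√(1 - 0.877²) = 2.0812
Δt₀ = Δt/γ = 172.7/2.0812 = 82.98 years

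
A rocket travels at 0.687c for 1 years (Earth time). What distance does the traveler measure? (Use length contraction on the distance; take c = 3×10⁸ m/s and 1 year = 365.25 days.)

Earth distance: d = v × t = 0.687c × 1 yr = 6.5040×10¹⁵ m
γ = 1.3762
d' = d/γ = 6.5040×10¹⁵/1.3762 = 4.726×10¹⁵ m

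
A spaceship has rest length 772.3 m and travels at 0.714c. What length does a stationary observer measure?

Proper length L₀ = 772.3 m
γ = 1/√(1 - 0.714²) = 1.4283
L = L₀/γ = 772.3/1.4283 = 540.7 m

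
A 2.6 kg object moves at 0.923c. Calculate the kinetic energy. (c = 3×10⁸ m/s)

γ = 1/√(1 - 0.923²) = 2.5988
γ - 1 = 1.5988
KE = (γ-1)mc² = 1.5988 × 2.6 × (3×10⁸)² = 3.741×10¹⁷ J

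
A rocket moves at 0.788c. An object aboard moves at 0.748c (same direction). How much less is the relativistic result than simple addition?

Classical: u' + v = 0.748 + 0.788 = 1.536c
Relativistic: u = (0.748 + 0.788)/(1 + 0.589424) = 1.536/1.589424 = 0.9664c
Difference: 1.536 - 0.9664 = 0.5696c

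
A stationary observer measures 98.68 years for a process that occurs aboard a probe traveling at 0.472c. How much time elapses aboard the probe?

Dilated time Δt = 98.68 years
γ = 1/√(1 - 0.472²) = 1.1343
Δt₀ = Δt/γ = 98.68/1.1343 = 87.00 years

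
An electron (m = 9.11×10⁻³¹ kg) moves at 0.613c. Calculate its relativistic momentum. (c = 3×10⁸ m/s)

γ = 1/√(1 - 0.613²) = 1.2657
v = 0.613 × 3×10⁸ = 1.839×10⁸ m/s
p = γmv = 1.2657 × 9.11×10⁻³¹ × 1.839×10⁸ = 2.120×10⁻²² kg·m/s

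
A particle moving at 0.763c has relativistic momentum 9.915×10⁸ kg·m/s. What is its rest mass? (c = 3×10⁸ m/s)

γ = 1/√(1 - 0.763²) = 1.547
v = 0.763 × 3×10⁸ = 2.289×10⁸ m/s
m = p/(γv) = 9.915×10⁸/(1.547 × 2.289×10⁸) = 2.800 kg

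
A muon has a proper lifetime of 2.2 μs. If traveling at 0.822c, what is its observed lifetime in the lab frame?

Proper lifetime τ₀ = 2.2 μs
γ = 1/√(1 - 0.822²) = 1.756
τ = γτ₀ = 1.756 × 2.2 μs = 3.863 μs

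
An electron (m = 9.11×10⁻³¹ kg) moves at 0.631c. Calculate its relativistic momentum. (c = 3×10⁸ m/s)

γ = 1/√(1 - 0.631²) = 1.289
v = 0.631 × 3×10⁸ = 1.893×10⁸ m/s
p = γmv = 1.289 × 9.11×10⁻³¹ × 1.893×10⁸ = 2.223×10⁻²² kg·m/s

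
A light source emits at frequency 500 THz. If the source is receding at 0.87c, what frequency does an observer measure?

β = v/c = 0.87
(1-β)/(1+β) = 0.13/1.87 = 0.069519
Doppler factor = √(0.069519) = 0.26366
f_obs = 500 × 0.26366 = 131.8 THz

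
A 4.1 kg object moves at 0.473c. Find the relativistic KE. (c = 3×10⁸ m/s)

γ = 1/√(1 - 0.473²) = 1.13499
γ - 1 = 0.13499
KE = (γ-1)mc² = 0.13499 × 4.1 × (3×10⁸)² = 4.981×10¹⁶ J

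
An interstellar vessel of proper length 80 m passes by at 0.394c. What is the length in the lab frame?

Proper length L₀ = 80 m
γ = 1/√(1 - 0.394²) = 1.088
L = L₀/γ = 80/1.088 = 73.53 m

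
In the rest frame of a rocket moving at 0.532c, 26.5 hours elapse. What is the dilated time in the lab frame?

Proper time Δt₀ = 26.5 hours
γ = 1/√(1 - 0.532²) = 1.181
Δt = γΔt₀ = 1.181 × 26.5 = 31.30 hours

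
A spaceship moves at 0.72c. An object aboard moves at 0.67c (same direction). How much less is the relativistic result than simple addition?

Classical: u' + v = 0.67 + 0.72 = 1.39c
Relativistic: u = (0.67 + 0.72)/(1 + 0.4824) = 1.39/1.4824 = 0.9377c
Difference: 1.39 - 0.9377 = 0.4523c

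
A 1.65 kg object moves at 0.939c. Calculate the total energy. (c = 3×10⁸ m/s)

γ = 1/√(1 - 0.939²) = 2.908
mc² = 1.65 × (3×10⁸)² = 1.485×10¹⁷ J
E = γmc² = 2.908 × 1.485×10¹⁷ = 4.318×10¹⁷ J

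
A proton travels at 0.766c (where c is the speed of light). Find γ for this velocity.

v/c = 0.766, so (v/c)² = 0.586756
1 - (v/c)² = 0.413244
γ = 1/√(0.413244) = 1.556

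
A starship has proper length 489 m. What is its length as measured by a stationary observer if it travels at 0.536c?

Proper length L₀ = 489 m
γ = 1/√(1 - 0.536²) = 1.1845
L = L₀/γ = 489/1.1845 = 412.8 m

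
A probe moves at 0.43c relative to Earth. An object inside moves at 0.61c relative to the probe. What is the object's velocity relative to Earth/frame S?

u = (u' + v)/(1 + u'v/c²)
Numerator: 0.61 + 0.43 = 1.04
Denominator: 1 + 0.2623 = 1.2623
u = 1.04/1.2623 = 0.8239c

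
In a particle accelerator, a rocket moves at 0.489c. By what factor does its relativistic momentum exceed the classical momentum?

p_rel = γmv, p_class = mv
Ratio = γ = 1/√(1 - 0.489²)
= 1/√(0.760879) = 1.146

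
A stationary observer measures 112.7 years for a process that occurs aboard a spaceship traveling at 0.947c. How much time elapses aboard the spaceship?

Dilated time Δt = 112.7 years
γ = 1/√(1 - 0.947²) = 3.113
Δt₀ = Δt/γ = 112.7/3.113 = 36.20 years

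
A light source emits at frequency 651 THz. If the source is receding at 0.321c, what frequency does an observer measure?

β = v/c = 0.321
(1-β)/(1+β) = 0.679/1.321 = 0.5140
Doppler factor = √(0.5140) = 0.7169
f_obs = 651 × 0.7169 = 466.7 THz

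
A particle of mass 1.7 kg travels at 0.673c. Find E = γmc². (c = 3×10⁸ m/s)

γ = 1/√(1 - 0.673²) = 1.352
mc² = 1.7 × (3×10⁸)² = 1.530×10¹⁷ J
E = γmc² = 1.352 × 1.530×10¹⁷ = 2.069×10¹⁷ J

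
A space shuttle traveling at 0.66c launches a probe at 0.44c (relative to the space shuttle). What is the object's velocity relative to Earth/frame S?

u = (u' + v)/(1 + u'v/c²)
Numerator: 0.44 + 0.66 = 1.1
Denominator: 1 + 0.2904 = 1.2904
u = 1.1/1.2904 = 0.8524c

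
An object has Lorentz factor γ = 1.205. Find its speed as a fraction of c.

From γ = 1/√(1 - v²/c²):
1/γ² = 1/1.205² = 0.6887
v²/c² = 1 - 0.6887 = 0.3113
v/c = √(0.3113) = 0.5579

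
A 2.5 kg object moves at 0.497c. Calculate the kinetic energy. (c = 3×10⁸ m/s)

γ = 1/√(1 - 0.497²) = 1.1524
γ - 1 = 0.1524
KE = (γ-1)mc² = 0.1524 × 2.5 × (3×10⁸)² = 3.429×10¹⁶ J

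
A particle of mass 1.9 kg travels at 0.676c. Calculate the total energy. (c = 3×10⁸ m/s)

γ = 1/√(1 - 0.676²) = 1.35703
mc² = 1.9 × (3×10⁸)² = 1.710×10¹⁷ J
E = γmc² = 1.35703 × 1.710×10¹⁷ = 2.321×10¹⁷ J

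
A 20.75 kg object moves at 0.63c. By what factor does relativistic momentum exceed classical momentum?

p_rel = γmv, p_class = mv
Ratio = γ = 1/√(1 - 0.63²) = 1.288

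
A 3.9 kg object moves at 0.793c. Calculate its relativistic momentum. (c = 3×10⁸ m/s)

γ = 1/√(1 - 0.793²) = 1.641
v = 0.793 × 3×10⁸ = 2.379×10⁸ m/s
p = γmv = 1.641 × 3.9 × 2.379×10⁸ = 1.523×10⁹ kg·m/s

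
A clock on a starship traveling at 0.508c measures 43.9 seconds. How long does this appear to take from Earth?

Proper time Δt₀ = 43.9 seconds
γ = 1/√(1 - 0.508²) = 1.161
Δt = γΔt₀ = 1.161 × 43.9 = 50.97 seconds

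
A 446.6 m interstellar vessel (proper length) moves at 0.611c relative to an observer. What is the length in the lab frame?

Proper length L₀ = 446.6 m
γ = 1/√(1 - 0.611²) = 1.2632
L = L₀/γ = 446.6/1.2632 = 353.5 m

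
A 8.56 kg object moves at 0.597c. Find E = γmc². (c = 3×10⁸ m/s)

γ = 1/√(1 - 0.597²) = 1.2465
mc² = 8.56 × (3×10⁸)² = 7.704×10¹⁷ J
E = γmc² = 1.2465 × 7.704×10¹⁷ = 9.603×10¹⁷ J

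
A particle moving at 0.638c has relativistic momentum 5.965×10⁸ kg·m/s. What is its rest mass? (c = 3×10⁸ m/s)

γ = 1/√(1 - 0.638²) = 1.2986
v = 0.638 × 3×10⁸ = 1.914×10⁸ m/s
m = p/(γv) = 5.965×10⁸/(1.2986 × 1.914×10⁸) = 2.400 kg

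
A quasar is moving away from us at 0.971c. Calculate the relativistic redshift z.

β = 0.971
(1+β)/(1-β) = 1.971/0.029 = 67.97
√(67.97) = 8.244
z = 8.244 - 1 = 7.244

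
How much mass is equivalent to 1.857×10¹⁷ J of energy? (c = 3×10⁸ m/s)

From E = mc², we get m = E/c²
c² = (3×10⁸)² = 9×10¹⁶ m²/s²
m = 1.857×10¹⁷ / 9×10¹⁶ = 2.063 kg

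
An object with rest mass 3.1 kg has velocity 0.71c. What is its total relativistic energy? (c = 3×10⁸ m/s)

γ = 1/√(1 - 0.71²) = 1.420
mc² = 3.1 × (3×10⁸)² = 2.790×10¹⁷ J
E = γmc² = 1.420 × 2.790×10¹⁷ = 3.962×10¹⁷ J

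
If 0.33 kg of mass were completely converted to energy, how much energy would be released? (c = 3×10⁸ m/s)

Using E = mc²:
c² = (3×10⁸)² = 9×10¹⁶ m²/s²
E = 0.33 × 9×10¹⁶ = 2.970×10¹⁶ J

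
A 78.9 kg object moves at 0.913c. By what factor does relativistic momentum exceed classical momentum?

p_rel = γmv, p_class = mv
Ratio = γ = 1/√(1 - 0.913²) = 2.451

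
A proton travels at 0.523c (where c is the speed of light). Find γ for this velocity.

v/c = 0.523, so (v/c)² = 0.273529
1 - (v/c)² = 0.726471
γ = 1/√(0.726471) = 1.173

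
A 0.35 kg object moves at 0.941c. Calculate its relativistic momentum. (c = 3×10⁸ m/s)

γ = 1/√(1 - 0.941²) = 2.955
v = 0.941 × 3×10⁸ = 2.823×10⁸ m/s
p = γmv = 2.955 × 0.35 × 2.823×10⁸ = 2.920×10⁸ kg·m/s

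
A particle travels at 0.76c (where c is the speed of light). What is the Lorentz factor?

v/c = 0.76, so (v/c)² = 0.5776
1 - (v/c)² = 0.4224
γ = 1/√(0.4224) = 1.539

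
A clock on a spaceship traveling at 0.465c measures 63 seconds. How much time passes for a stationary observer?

Proper time Δt₀ = 63 seconds
γ = 1/√(1 - 0.465²) = 1.1295
Δt = γΔt₀ = 1.1295 × 63 = 71.16 seconds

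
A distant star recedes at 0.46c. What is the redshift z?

β = 0.46
(1+β)/(1-β) = 1.46/0.54 = 2.7037
√(2.7037) = 1.6443
z = 1.6443 - 1 = 0.6443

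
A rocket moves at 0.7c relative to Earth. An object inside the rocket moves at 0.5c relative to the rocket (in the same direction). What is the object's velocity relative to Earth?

u = (u' + v)/(1 + u'v/c²)
Numerator: 0.5 + 0.7 = 1.2
Denominator: 1 + 0.35 = 1.35
u = 1.2/1.35 = 0.8889c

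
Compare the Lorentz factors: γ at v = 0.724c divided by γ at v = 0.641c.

γ₁ = 1/√(1 - 0.724²) = 1.450
γ₂ = 1/√(1 - 0.641²) = 1.303
γ₁/γ₂ = 1.450/1.303 = 1.113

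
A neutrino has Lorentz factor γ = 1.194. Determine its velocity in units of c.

From γ = 1/√(1 - v²/c²):
1/γ² = 1/1.194² = 0.7014
v²/c² = 1 - 0.7014 = 0.2986
v/c = √(0.2986) = 0.5464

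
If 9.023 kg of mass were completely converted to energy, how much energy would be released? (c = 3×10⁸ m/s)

Using E = mc²:
c² = (3×10⁸)² = 9×10¹⁶ m²/s²
E = 9.023 × 9×10¹⁶ = 8.121×10¹⁷ J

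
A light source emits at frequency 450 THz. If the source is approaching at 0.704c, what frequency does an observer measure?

β = v/c = 0.704
(1+β)/(1-β) = 1.704/0.296 = 5.757
Doppler factor = √(5.757) = 2.399
f_obs = 450 × 2.399 = 1080 THz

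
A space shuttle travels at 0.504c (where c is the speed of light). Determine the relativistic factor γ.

v/c = 0.504, so (v/c)² = 0.254016
1 - (v/c)² = 0.745984
γ = 1/√(0.745984) = 1.158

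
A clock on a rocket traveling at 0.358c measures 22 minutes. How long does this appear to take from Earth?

Proper time Δt₀ = 22 minutes
γ = 1/√(1 - 0.358²) = 1.071
Δt = γΔt₀ = 1.071 × 22 = 23.56 minutes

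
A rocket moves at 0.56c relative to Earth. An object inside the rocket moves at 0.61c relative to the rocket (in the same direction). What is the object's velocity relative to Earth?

u = (u' + v)/(1 + u'v/c²)
Numerator: 0.61 + 0.56 = 1.17
Denominator: 1 + 0.3416 = 1.3416
u = 1.17/1.3416 = 0.8721c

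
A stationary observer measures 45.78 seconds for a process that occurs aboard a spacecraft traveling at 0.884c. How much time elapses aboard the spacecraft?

Dilated time Δt = 45.78 seconds
γ = 1/√(1 - 0.884²) = 2.139
Δt₀ = Δt/γ = 45.78/2.139 = 21.40 seconds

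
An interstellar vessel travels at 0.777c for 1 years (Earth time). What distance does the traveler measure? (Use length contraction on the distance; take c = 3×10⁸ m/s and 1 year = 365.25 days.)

Earth distance: d = v × t = 0.777c × 1 yr = 7.3561×10¹⁵ m
γ = 1.5886
d' = d/γ = 7.3561×10¹⁵/1.5886 = 4.631×10¹⁵ m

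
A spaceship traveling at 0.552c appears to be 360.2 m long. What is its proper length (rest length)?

Contracted length L = 360.2 m
γ = 1/√(1 - 0.552²) = 1.1993
L₀ = γL = 1.1993 × 360.2 = 432.0 m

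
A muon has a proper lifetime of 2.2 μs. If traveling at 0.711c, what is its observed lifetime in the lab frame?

Proper lifetime τ₀ = 2.2 μs
γ = 1/√(1 - 0.711²) = 1.4221
τ = γτ₀ = 1.4221 × 2.2 μs = 3.129 μs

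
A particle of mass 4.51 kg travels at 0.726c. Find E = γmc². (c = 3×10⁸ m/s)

γ = 1/√(1 - 0.726²) = 1.454
mc² = 4.51 × (3×10⁸)² = 4.059×10¹⁷ J
E = γmc² = 1.454 × 4.059×10¹⁷ = 5.902×10¹⁷ J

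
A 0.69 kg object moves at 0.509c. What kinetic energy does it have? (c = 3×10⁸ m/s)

γ = 1/√(1 - 0.509²) = 1.161755
γ - 1 = 0.161755
KE = (γ-1)mc² = 0.161755 × 0.69 × (3×10⁸)² = 1.004×10¹⁶ J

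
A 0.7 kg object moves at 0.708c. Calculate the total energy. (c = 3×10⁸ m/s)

γ = 1/√(1 - 0.708²) = 1.416
mc² = 0.7 × (3×10⁸)² = 6.300×10¹⁶ J
E = γmc² = 1.416 × 6.300×10¹⁶ = 8.921×10¹⁶ J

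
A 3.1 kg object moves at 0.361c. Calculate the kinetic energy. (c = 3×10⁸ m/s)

γ = 1/√(1 - 0.361²) = 1.07231
γ - 1 = 0.07231
KE = (γ-1)mc² = 0.07231 × 3.1 × (3×10⁸)² = 2.017×10¹⁶ J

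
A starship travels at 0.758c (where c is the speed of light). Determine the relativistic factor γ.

v/c = 0.758, so (v/c)² = 0.574564
1 - (v/c)² = 0.425436
γ = 1/√(0.425436) = 1.533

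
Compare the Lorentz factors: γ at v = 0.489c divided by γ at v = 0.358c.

γ₁ = 1/√(1 - 0.489²) = 1.146
γ₂ = 1/√(1 - 0.358²) = 1.071
γ₁/γ₂ = 1.146/1.071 = 1.070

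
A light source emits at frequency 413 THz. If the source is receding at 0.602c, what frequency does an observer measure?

β = v/c = 0.602
(1-β)/(1+β) = 0.398/1.602 = 0.24844
Doppler factor = √(0.24844) = 0.49844
f_obs = 413 × 0.49844 = 205.9 THz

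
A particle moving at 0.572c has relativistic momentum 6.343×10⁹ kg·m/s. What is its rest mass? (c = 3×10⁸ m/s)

γ = 1/√(1 - 0.572²) = 1.219
v = 0.572 × 3×10⁸ = 1.716×10⁸ m/s
m = p/(γv) = 6.343×10⁹/(1.219 × 1.716×10⁸) = 30.32 kg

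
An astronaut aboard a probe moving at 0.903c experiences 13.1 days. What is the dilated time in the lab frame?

Proper time Δt₀ = 13.1 days
γ = 1/√(1 - 0.903²) = 2.3275
Δt = γΔt₀ = 2.3275 × 13.1 = 30.49 days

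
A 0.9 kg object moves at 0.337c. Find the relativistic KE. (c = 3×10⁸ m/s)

γ = 1/√(1 - 0.337²) = 1.06213
γ - 1 = 0.06213
KE = (γ-1)mc² = 0.06213 × 0.9 × (3×10⁸)² = 5.033×10¹⁵ J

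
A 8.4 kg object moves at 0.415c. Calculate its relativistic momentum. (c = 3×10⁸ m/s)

γ = 1/√(1 - 0.415²) = 1.099
v = 0.415 × 3×10⁸ = 1.245×10⁸ m/s
p = γmv = 1.099 × 8.4 × 1.245×10⁸ = 1.149×10⁹ kg·m/s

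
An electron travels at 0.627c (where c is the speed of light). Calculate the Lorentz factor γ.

v/c = 0.627, so (v/c)² = 0.393129
1 - (v/c)² = 0.606871
γ = 1/√(0.606871) = 1.284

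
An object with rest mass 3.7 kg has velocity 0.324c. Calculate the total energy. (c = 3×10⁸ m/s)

γ = 1/√(1 - 0.324²) = 1.057
mc² = 3.7 × (3×10⁸)² = 3.330×10¹⁷ J
E = γmc² = 1.057 × 3.330×10¹⁷ = 3.520×10¹⁷ J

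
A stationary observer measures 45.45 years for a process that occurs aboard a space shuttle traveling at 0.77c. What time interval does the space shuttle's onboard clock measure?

Dilated time Δt = 45.45 years
γ = 1/√(1 - 0.77²) = 1.567
Δt₀ = Δt/γ = 45.45/1.567 = 29.00 years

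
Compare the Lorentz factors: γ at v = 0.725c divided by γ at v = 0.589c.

γ₁ = 1/√(1 - 0.725²) = 1.4519
γ₂ = 1/√(1 - 0.589²) = 1.2374
γ₁/γ₂ = 1.4519/1.2374 = 1.173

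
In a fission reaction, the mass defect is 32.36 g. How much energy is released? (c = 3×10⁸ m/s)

Convert mass defect: Δm = 32.36 g = 0.03236 kg
E = Δm·c² = 0.03236 × (3×10⁸)²
= 0.03236 × 9×10¹⁶ = 2.912×10¹⁵ J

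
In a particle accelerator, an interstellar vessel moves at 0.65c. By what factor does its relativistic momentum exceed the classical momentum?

p_rel = γmv, p_class = mv
Ratio = γ = 1/√(1 - 0.65²)
= 1/√(0.5775) = 1.316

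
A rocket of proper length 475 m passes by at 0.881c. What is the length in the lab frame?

Proper length L₀ = 475 m
γ = 1/√(1 - 0.881²) = 2.114
L = L₀/γ = 475/2.114 = 224.7 m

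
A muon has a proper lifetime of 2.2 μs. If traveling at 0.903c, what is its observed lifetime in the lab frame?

Proper lifetime τ₀ = 2.2 μs
γ = 1/√(1 - 0.903²) = 2.3275
τ = γτ₀ = 2.3275 × 2.2 μs = 5.121 μs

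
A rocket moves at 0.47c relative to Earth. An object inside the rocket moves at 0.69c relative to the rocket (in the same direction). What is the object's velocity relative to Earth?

u = (u' + v)/(1 + u'v/c²)
Numerator: 0.69 + 0.47 = 1.16
Denominator: 1 + 0.3243 = 1.3243
u = 1.16/1.3243 = 0.8759c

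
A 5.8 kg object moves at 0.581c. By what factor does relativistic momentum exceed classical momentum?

p_rel = γmv, p_class = mv
Ratio = γ = 1/√(1 - 0.581²) = 1.229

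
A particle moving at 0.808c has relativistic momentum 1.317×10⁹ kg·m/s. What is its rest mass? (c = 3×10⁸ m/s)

γ = 1/√(1 - 0.808²) = 1.6973
v = 0.808 × 3×10⁸ = 2.424×10⁸ m/s
m = p/(γv) = 1.317×10⁹/(1.6973 × 2.424×10⁸) = 3.201 kg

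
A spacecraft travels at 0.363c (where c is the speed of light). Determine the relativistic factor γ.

v/c = 0.363, so (v/c)² = 0.131769
1 - (v/c)² = 0.868231
γ = 1/√(0.868231) = 1.073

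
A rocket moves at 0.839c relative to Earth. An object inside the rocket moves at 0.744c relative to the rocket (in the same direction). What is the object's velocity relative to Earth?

u = (u' + v)/(1 + u'v/c²)
Numerator: 0.744 + 0.839 = 1.583
Denominator: 1 + 0.624216 = 1.624216
u = 1.583/1.624216 = 0.9746c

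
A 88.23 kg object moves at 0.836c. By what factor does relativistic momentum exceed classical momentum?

p_rel = γmv, p_class = mv
Ratio = γ = 1/√(1 - 0.836²) = 1.822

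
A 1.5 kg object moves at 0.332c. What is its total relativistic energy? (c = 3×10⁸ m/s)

γ = 1/√(1 - 0.332²) = 1.060
mc² = 1.5 × (3×10⁸)² = 1.350×10¹⁷ J
E = γmc² = 1.060 × 1.350×10¹⁷ = 1.431×10¹⁷ J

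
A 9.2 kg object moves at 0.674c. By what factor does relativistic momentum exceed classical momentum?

p_rel = γmv, p_class = mv
Ratio = γ = 1/√(1 - 0.674²) = 1.354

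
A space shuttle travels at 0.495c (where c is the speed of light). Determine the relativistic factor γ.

v/c = 0.495, so (v/c)² = 0.245025
1 - (v/c)² = 0.754975
γ = 1/√(0.754975) = 1.151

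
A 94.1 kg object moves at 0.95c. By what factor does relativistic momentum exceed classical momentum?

p_rel = γmv, p_class = mv
Ratio = γ = 1/√(1 - 0.95²) = 3.203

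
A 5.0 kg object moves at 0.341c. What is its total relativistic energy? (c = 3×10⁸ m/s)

γ = 1/√(1 - 0.341²) = 1.0638
mc² = 5.0 × (3×10⁸)² = 4.500×10¹⁷ J
E = γmc² = 1.0638 × 4.500×10¹⁷ = 4.787×10¹⁷ J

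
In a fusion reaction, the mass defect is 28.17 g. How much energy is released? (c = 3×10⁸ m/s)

Convert mass defect: Δm = 28.17 g = 0.02817 kg
E = Δm·c² = 0.02817 × (3×10⁸)²
= 0.02817 × 9×10¹⁶ = 2.535×10¹⁵ J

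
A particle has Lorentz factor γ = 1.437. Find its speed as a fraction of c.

From γ = 1/√(1 - v²/c²):
1/γ² = 1/1.437² = 0.4843
v²/c² = 1 - 0.4843 = 0.5157
v/c = √(0.5157) = 0.7181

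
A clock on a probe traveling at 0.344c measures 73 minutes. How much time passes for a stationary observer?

Proper time Δt₀ = 73 minutes
γ = 1/√(1 - 0.344²) = 1.064997
Δt = γΔt₀ = 1.064997 × 73 = 77.74 minutes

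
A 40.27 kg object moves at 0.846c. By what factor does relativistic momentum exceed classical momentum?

p_rel = γmv, p_class = mv
Ratio = γ = 1/√(1 - 0.846²) = 1.876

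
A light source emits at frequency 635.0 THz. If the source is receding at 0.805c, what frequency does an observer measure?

β = v/c = 0.805
(1-β)/(1+β) = 0.195/1.805 = 0.10803
Doppler factor = √(0.10803) = 0.3287
f_obs = 635.0 × 0.3287 = 208.7 THz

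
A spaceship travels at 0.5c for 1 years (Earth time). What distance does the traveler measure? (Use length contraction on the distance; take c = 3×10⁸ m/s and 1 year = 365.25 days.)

Earth distance: d = v × t = 0.5c × 1 yr = 4.734×10¹⁵ m
γ = 1.155
d' = d/γ = 4.734×10¹⁵/1.155 = 4.099×10¹⁵ m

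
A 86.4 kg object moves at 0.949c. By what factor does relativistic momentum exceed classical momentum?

p_rel = γmv, p_class = mv
Ratio = γ = 1/√(1 - 0.949²) = 3.172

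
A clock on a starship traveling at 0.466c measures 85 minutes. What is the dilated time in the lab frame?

Proper time Δt₀ = 85 minutes
γ = 1/√(1 - 0.466²) = 1.1302
Δt = γΔt₀ = 1.1302 × 85 = 96.07 minutes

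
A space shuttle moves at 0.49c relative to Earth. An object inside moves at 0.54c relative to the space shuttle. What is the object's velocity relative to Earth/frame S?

u = (u' + v)/(1 + u'v/c²)
Numerator: 0.54 + 0.49 = 1.03
Denominator: 1 + 0.2646 = 1.2646
u = 1.03/1.2646 = 0.8145c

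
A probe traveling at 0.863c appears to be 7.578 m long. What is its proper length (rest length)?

Contracted length L = 7.578 m
γ = 1/√(1 - 0.863²) = 1.979
L₀ = γL = 1.979 × 7.578 = 15.00 m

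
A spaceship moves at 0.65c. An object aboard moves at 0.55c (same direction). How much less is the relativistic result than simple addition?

Classical: u' + v = 0.55 + 0.65 = 1.2c
Relativistic: u = (0.55 + 0.65)/(1 + 0.3575) = 1.2/1.3575 = 0.8840c
Difference: 1.2 - 0.8840 = 0.3160c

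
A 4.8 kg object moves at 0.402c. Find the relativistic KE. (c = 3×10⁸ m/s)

γ = 1/√(1 - 0.402²) = 1.09213
γ - 1 = 0.09213
KE = (γ-1)mc² = 0.09213 × 4.8 × (3×10⁸)² = 3.980×10¹⁶ J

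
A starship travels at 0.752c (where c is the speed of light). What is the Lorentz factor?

v/c = 0.752, so (v/c)² = 0.565504
1 - (v/c)² = 0.434496
γ = 1/√(0.434496) = 1.517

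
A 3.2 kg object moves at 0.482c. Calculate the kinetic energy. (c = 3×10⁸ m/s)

γ = 1/√(1 - 0.482²) = 1.14133
γ - 1 = 0.14133
KE = (γ-1)mc² = 0.14133 × 3.2 × (3×10⁸)² = 4.070×10¹⁶ J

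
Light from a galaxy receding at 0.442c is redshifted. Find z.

β = 0.442
(1+β)/(1-β) = 1.442/0.558 = 2.58423
√(2.58423) = 1.6076
z = 1.6076 - 1 = 0.6076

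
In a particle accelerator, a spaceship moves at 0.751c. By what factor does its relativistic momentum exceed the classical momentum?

p_rel = γmv, p_class = mv
Ratio = γ = 1/√(1 - 0.751²)
= 1/√(0.435999) = 1.514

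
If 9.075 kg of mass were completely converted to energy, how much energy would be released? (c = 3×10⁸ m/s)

Using E = mc²:
c² = (3×10⁸)² = 9×10¹⁶ m²/s²
E = 9.075 × 9×10¹⁶ = 8.168×10¹⁷ J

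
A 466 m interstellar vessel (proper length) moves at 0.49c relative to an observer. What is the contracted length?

Proper length L₀ = 466 m
γ = 1/√(1 - 0.49²) = 1.1472
L = L₀/γ = 466/1.1472 = 406.2 m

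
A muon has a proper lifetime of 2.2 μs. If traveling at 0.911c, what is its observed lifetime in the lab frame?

Proper lifetime τ₀ = 2.2 μs
γ = 1/√(1 - 0.911²) = 2.425
τ = γτ₀ = 2.425 × 2.2 μs = 5.335 μs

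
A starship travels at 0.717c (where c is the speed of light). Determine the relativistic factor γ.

v/c = 0.717, so (v/c)² = 0.514089
1 - (v/c)² = 0.485911
γ = 1/√(0.485911) = 1.435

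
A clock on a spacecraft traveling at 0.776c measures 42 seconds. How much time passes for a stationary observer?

Proper time Δt₀ = 42 seconds
γ = 1/√(1 - 0.776²) = 1.5855
Δt = γΔt₀ = 1.5855 × 42 = 66.59 seconds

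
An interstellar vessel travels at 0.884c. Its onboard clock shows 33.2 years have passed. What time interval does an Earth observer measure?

Proper time Δt₀ = 33.2 years
γ = 1/√(1 - 0.884²) = 2.1391
Δt = γΔt₀ = 2.1391 × 33.2 = 71.02 years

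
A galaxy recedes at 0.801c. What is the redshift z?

β = 0.801
(1+β)/(1-β) = 1.801/0.199 = 9.050
√(9.050) = 3.008
z = 3.008 - 1 = 2.008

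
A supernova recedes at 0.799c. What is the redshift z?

β = 0.799
(1+β)/(1-β) = 1.799/0.201 = 8.950
√(8.950) = 2.992
z = 2.992 - 1 = 1.992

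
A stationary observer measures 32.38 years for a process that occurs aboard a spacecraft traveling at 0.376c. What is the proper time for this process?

Dilated time Δt = 32.38 years
γ = 1/√(1 - 0.376²) = 1.0792
Δt₀ = Δt/γ = 32.38/1.0792 = 30.00 years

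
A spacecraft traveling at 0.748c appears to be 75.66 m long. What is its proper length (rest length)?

Contracted length L = 75.66 m
γ = 1/√(1 - 0.748²) = 1.507
L₀ = γL = 1.507 × 75.66 = 114.0 m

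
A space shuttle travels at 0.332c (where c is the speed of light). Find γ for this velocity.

v/c = 0.332, so (v/c)² = 0.110224
1 - (v/c)² = 0.889776
γ = 1/√(0.889776) = 1.060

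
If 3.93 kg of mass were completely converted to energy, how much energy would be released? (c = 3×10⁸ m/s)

Using E = mc²:
c² = (3×10⁸)² = 9×10¹⁶ m²/s²
E = 3.93 × 9×10¹⁶ = 3.537×10¹⁷ J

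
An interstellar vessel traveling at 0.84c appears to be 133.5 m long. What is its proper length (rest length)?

Contracted length L = 133.5 m
γ = 1/√(1 - 0.84²) = 1.843
L₀ = γL = 1.843 × 133.5 = 246.0 m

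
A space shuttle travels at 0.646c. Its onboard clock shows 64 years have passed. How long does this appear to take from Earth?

Proper time Δt₀ = 64 years
γ = 1/√(1 - 0.646²) = 1.310
Δt = γΔt₀ = 1.310 × 64 = 83.84 years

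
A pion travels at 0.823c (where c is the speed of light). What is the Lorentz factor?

v/c = 0.823, so (v/c)² = 0.677329
1 - (v/c)² = 0.322671
γ = 1/√(0.322671) = 1.760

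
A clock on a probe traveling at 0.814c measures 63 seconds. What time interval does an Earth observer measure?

Proper time Δt₀ = 63 seconds
γ = 1/√(1 - 0.814²) = 1.722
Δt = γΔt₀ = 1.722 × 63 = 108.5 seconds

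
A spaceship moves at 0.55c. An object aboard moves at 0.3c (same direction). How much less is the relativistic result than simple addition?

Classical: u' + v = 0.3 + 0.55 = 0.85c
Relativistic: u = (0.3 + 0.55)/(1 + 0.165) = 0.85/1.165 = 0.7296c
Difference: 0.85 - 0.7296 = 0.1204c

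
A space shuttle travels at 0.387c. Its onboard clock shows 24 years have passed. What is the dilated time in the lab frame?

Proper time Δt₀ = 24 years
γ = 1/√(1 - 0.387²) = 1.0845
Δt = γΔt₀ = 1.0845 × 24 = 26.03 years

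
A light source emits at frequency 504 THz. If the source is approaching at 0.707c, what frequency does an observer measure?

β = v/c = 0.707
(1+β)/(1-β) = 1.707/0.293 = 5.826
Doppler factor = √(5.826) = 2.414
f_obs = 504 × 2.414 = 1217 THz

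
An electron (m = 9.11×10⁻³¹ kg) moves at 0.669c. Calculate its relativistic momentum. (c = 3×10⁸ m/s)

γ = 1/√(1 - 0.669²) = 1.3454
v = 0.669 × 3×10⁸ = 2.007×10⁸ m/s
p = γmv = 1.3454 × 9.11×10⁻³¹ × 2.007×10⁸ = 2.460×10⁻²² kg·m/s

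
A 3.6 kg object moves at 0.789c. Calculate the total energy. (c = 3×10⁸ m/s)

γ = 1/√(1 - 0.789²) = 1.6276
mc² = 3.6 × (3×10⁸)² = 3.240×10¹⁷ J
E = γmc² = 1.6276 × 3.240×10¹⁷ = 5.273×10¹⁷ J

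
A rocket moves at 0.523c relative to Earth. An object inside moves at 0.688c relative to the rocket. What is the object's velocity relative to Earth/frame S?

u = (u' + v)/(1 + u'v/c²)
Numerator: 0.688 + 0.523 = 1.211
Denominator: 1 + 0.359824 = 1.359824
u = 1.211/1.359824 = 0.8906c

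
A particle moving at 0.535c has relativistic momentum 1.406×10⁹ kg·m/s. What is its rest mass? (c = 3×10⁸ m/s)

γ = 1/√(1 - 0.535²) = 1.1836
v = 0.535 × 3×10⁸ = 1.605×10⁸ m/s
m = p/(γv) = 1.406×10⁹/(1.1836 × 1.605×10⁸) = 7.401 kg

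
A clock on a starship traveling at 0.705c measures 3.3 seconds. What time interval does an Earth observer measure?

Proper time Δt₀ = 3.3 seconds
γ = 1/√(1 - 0.705²) = 1.410
Δt = γΔt₀ = 1.410 × 3.3 = 4.653 seconds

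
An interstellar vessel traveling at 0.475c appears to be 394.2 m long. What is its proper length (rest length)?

Contracted length L = 394.2 m
γ = 1/√(1 - 0.475²) = 1.1364
L₀ = γL = 1.1364 × 394.2 = 448.0 m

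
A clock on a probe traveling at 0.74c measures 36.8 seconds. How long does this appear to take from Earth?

Proper time Δt₀ = 36.8 seconds
γ = 1/√(1 - 0.74²) = 1.4868
Δt = γΔt₀ = 1.4868 × 36.8 = 54.71 seconds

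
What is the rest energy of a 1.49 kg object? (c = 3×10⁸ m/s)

c² = (3×10⁸)² = 9.000×10¹⁶ m²/s²
E₀ = mc² = 1.49 × 9.000×10¹⁶ = 1.341×10¹⁷ J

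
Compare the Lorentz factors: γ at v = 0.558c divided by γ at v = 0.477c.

γ₁ = 1/√(1 - 0.558²) = 1.205
γ₂ = 1/√(1 - 0.477²) = 1.138
γ₁/γ₂ = 1.205/1.138 = 1.059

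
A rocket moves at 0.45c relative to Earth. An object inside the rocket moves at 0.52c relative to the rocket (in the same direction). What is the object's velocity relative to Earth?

u = (u' + v)/(1 + u'v/c²)
Numerator: 0.52 + 0.45 = 0.97
Denominator: 1 + 0.234 = 1.234
u = 0.97/1.234 = 0.7861c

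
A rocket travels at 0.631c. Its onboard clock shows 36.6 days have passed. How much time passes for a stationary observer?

Proper time Δt₀ = 36.6 days
γ = 1/√(1 - 0.631²) = 1.289
Δt = γΔt₀ = 1.289 × 36.6 = 47.18 days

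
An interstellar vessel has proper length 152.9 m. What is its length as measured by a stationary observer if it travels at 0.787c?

Proper length L₀ = 152.9 m
γ = 1/√(1 - 0.787²) = 1.6209
L = L₀/γ = 152.9/1.6209 = 94.33 m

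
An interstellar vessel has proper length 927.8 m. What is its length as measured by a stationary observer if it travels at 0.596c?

Proper length L₀ = 927.8 m
γ = 1/√(1 - 0.596²) = 1.2454
L = L₀/γ = 927.8/1.2454 = 745.0 m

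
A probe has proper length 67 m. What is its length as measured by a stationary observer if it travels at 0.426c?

Proper length L₀ = 67 m
γ = 1/√(1 - 0.426²) = 1.1053
L = L₀/γ = 67/1.1053 = 60.62 m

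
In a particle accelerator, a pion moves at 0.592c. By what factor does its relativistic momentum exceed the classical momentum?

p_rel = γmv, p_class = mv
Ratio = γ = 1/√(1 - 0.592²)
= 1/√(0.649536) = 1.241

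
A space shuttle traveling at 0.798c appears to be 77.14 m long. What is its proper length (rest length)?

Contracted length L = 77.14 m
γ = 1/√(1 - 0.798²) = 1.659
L₀ = γL = 1.659 × 77.14 = 128.0 m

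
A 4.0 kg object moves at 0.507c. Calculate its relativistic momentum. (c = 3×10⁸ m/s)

γ = 1/√(1 - 0.507²) = 1.16017
v = 0.507 × 3×10⁸ = 1.521×10⁸ m/s
p = γmv = 1.16017 × 4.0 × 1.521×10⁸ = 7.058×10⁸ kg·m/s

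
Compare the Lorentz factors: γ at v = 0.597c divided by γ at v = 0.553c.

γ₁ = 1/√(1 - 0.597²) = 1.247
γ₂ = 1/√(1 - 0.553²) = 1.200
γ₁/γ₂ = 1.247/1.200 = 1.039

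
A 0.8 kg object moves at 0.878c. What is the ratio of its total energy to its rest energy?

E = γmc², E₀ = mc²
E/E₀ = γ = 1/√(1 - 0.878²) = 2.089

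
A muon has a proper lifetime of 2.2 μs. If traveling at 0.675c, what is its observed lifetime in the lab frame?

Proper lifetime τ₀ = 2.2 μs
γ = 1/√(1 - 0.675²) = 1.3553
τ = γτ₀ = 1.3553 × 2.2 μs = 2.982 μs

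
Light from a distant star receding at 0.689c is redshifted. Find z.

β = 0.689
(1+β)/(1-β) = 1.689/0.311 = 5.431
√(5.431) = 2.330
z = 2.330 - 1 = 1.330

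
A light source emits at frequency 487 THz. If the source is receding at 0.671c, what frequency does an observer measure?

β = v/c = 0.671
(1-β)/(1+β) = 0.329/1.671 = 0.1969
Doppler factor = √(0.1969) = 0.4437
f_obs = 487 × 0.4437 = 216.1 THz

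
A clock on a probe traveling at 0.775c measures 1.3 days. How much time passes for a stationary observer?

Proper time Δt₀ = 1.3 days
γ = 1/√(1 - 0.775²) = 1.582
Δt = γΔt₀ = 1.582 × 1.3 = 2.057 days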